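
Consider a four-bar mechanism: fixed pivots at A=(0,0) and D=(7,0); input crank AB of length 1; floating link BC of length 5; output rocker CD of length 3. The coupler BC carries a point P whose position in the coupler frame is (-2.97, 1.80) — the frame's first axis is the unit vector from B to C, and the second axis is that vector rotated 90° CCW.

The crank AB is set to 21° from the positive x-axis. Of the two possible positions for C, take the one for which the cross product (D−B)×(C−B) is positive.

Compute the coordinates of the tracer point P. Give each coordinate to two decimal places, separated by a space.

-2.53 0.67

A=(0,0), D=(7.00,0)
B = A + 1.00·(cos21°, sin21°) = (0.9336, 0.3584)
|BD| = 6.0770
circle(B,5.00) ∩ circle(D,3.00): a=4.3549, h=2.4565
  candidates: C₊=(5.4258,2.5538) cross=14.928; C₋=(5.1361,-2.3507) cross=-14.928
  mode + wants cross > 0 → take C=(5.4258,2.5538) (cross=14.928)
ex = (C−B)/|BC| = (0.8984,0.4391); ey = (-0.4391,0.8984)
P = B + -2.97·ex + 1.80·ey = (-2.5252,0.6715)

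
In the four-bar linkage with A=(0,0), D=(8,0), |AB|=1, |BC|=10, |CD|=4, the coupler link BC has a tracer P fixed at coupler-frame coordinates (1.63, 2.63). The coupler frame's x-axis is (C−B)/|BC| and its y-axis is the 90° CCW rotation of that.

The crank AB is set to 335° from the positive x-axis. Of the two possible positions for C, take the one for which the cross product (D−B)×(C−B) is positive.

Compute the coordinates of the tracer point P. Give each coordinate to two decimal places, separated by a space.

A=(0,0), D=(8.00,0)
B = A + 1.00·(cos335°, sin335°) = (0.9063, -0.4226)
|BD| = 7.1063
circle(B,10.00) ∩ circle(D,4.00): a=9.4634, h=3.2317
  candidates: C₊=(10.1608,3.3662) cross=22.965; C₋=(10.5452,-3.0858) cross=-22.965
  mode + wants cross > 0 → take C=(10.1608,3.3662) (cross=22.965)
ex = (C−B)/|BC| = (0.9254,0.3789); ey = (-0.3789,0.9254)
P = B + 1.63·ex + 2.63·ey = (1.4183,2.6289)

1.42 2.63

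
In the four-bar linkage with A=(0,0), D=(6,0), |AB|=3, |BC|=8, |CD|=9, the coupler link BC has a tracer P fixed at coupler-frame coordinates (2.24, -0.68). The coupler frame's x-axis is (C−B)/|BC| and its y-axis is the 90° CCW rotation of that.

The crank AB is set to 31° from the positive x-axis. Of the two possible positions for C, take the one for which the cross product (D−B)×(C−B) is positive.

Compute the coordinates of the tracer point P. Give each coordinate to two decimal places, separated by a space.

A=(0,0), D=(6.00,0)
B = A + 3.00·(cos31°, sin31°) = (2.5715, 1.5451)
|BD| = 3.7606
circle(B,8.00) ∩ circle(D,9.00): a=-0.3800, h=7.9910
  candidates: C₊=(5.5083,8.9866) cross=30.051; C₋=(-1.0582,-5.5841) cross=-30.051
  mode + wants cross > 0 → take C=(5.5083,8.9866) (cross=30.051)
ex = (C−B)/|BC| = (0.3671,0.9302); ey = (-0.9302,0.3671)
P = B + 2.24·ex + -0.68·ey = (4.0263,3.3791)

4.03 3.38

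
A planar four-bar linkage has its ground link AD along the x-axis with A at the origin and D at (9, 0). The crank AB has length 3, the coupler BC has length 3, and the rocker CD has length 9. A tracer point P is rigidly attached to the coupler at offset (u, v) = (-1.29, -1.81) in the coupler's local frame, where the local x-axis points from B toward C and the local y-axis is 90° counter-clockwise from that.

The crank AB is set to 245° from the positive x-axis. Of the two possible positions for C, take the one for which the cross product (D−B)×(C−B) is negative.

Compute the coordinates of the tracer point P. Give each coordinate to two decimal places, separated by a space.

-3.37 -3.45

A=(0,0), D=(9.00,0)
B = A + 3.00·(cos245°, sin245°) = (-1.2679, -2.7189)
|BD| = 10.6217
circle(B,3.00) ∩ circle(D,9.00): a=1.9216, h=2.3038
  candidates: C₊=(-0.0000,0.0000) cross=24.470; C₋=(1.1794,-4.4541) cross=-24.470
  mode - wants cross < 0 → take C=(1.1794,-4.4541) (cross=-24.470)
ex = (C−B)/|BC| = (0.8158,-0.5784); ey = (0.5784,0.8158)
P = B + -1.29·ex + -1.81·ey = (-3.3671,-3.4493)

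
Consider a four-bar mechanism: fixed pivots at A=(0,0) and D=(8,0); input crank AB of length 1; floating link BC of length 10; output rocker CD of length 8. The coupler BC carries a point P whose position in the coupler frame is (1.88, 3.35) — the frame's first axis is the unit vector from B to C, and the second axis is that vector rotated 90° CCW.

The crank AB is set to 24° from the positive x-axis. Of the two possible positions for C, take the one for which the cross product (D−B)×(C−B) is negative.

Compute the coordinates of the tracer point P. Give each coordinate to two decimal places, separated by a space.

A=(0,0), D=(8.00,0)
B = A + 1.00·(cos24°, sin24°) = (0.9135, 0.4067)
|BD| = 7.0981
circle(B,10.00) ∩ circle(D,8.00): a=6.0849, h=7.9356
  candidates: C₊=(7.4432,7.9806) cross=56.328; C₋=(6.5338,-7.8645) cross=-56.328
  mode - wants cross < 0 → take C=(6.5338,-7.8645) (cross=-56.328)
ex = (C−B)/|BC| = (0.5620,-0.8271); ey = (0.8271,0.5620)
P = B + 1.88·ex + 3.35·ey = (4.7410,0.7345)

4.74 0.73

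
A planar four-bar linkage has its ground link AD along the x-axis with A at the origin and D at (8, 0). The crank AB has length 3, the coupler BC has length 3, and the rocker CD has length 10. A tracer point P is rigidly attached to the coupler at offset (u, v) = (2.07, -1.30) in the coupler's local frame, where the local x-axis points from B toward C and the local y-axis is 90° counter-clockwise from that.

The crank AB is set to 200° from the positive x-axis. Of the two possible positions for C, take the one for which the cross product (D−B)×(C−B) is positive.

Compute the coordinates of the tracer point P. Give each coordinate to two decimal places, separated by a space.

-0.91 0.50

A=(0,0), D=(8.00,0)
B = A + 3.00·(cos200°, sin200°) = (-2.8191, -1.0261)
|BD| = 10.8676
circle(B,3.00) ∩ circle(D,10.00): a=1.2471, h=2.7285
  candidates: C₊=(-1.8352,1.8080) cross=29.653; C₋=(-1.3200,-3.6247) cross=-29.653
  mode + wants cross > 0 → take C=(-1.8352,1.8080) (cross=29.653)
ex = (C−B)/|BC| = (0.3280,0.9447); ey = (-0.9447,0.3280)
P = B + 2.07·ex + -1.30·ey = (-0.9121,0.5031)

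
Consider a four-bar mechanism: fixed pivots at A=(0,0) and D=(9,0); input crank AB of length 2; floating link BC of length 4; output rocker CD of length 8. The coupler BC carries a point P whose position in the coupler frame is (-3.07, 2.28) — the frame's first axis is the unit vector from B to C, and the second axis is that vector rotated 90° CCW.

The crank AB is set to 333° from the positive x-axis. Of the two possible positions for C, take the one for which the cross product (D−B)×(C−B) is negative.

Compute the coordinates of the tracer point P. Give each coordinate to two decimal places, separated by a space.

3.37 2.57

A=(0,0), D=(9.00,0)
B = A + 2.00·(cos333°, sin333°) = (1.7820, -0.9080)
|BD| = 7.2749
circle(B,4.00) ∩ circle(D,8.00): a=0.3384, h=3.9857
  candidates: C₊=(1.6203,3.0887) cross=28.995; C₋=(2.6152,-4.8202) cross=-28.995
  mode - wants cross < 0 → take C=(2.6152,-4.8202) (cross=-28.995)
ex = (C−B)/|BC| = (0.2083,-0.9781); ey = (0.9781,0.2083)
P = B + -3.07·ex + 2.28·ey = (3.3725,2.5696)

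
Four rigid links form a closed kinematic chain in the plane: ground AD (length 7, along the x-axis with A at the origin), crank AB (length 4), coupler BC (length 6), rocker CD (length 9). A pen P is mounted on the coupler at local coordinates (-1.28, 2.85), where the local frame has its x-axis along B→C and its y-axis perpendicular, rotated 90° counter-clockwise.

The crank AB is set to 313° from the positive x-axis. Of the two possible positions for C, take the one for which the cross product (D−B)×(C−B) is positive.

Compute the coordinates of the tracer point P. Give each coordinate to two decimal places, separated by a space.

1.95 -5.95

A=(0,0), D=(7.00,0)
B = A + 4.00·(cos313°, sin313°) = (2.7280, -2.9254)
|BD| = 5.1777
circle(B,6.00) ∩ circle(D,9.00): a=-1.7568, h=5.7371
  candidates: C₊=(-1.9630,0.8156) cross=29.704; C₋=(4.5200,-8.6516) cross=-29.704
  mode + wants cross > 0 → take C=(-1.9630,0.8156) (cross=29.704)
ex = (C−B)/|BC| = (-0.7818,0.6235); ey = (-0.6235,-0.7818)
P = B + -1.28·ex + 2.85·ey = (1.9518,-5.9517)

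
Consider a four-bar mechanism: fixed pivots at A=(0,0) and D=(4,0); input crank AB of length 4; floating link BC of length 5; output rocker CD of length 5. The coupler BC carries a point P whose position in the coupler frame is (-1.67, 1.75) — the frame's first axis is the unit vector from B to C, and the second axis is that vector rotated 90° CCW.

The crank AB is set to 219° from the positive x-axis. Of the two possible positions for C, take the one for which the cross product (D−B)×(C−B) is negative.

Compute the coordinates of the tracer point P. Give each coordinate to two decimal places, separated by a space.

-4.02 -0.28

A=(0,0), D=(4.00,0)
B = A + 4.00·(cos219°, sin219°) = (-3.1086, -2.5173)
|BD| = 7.5411
circle(B,5.00) ∩ circle(D,5.00): a=3.7706, h=3.2837
  candidates: C₊=(-0.6504,1.8367) cross=24.763; C₋=(1.5418,-4.3540) cross=-24.763
  mode - wants cross < 0 → take C=(1.5418,-4.3540) (cross=-24.763)
ex = (C−B)/|BC| = (0.9301,-0.3673); ey = (0.3673,0.9301)
P = B + -1.67·ex + 1.75·ey = (-4.0190,-0.2762)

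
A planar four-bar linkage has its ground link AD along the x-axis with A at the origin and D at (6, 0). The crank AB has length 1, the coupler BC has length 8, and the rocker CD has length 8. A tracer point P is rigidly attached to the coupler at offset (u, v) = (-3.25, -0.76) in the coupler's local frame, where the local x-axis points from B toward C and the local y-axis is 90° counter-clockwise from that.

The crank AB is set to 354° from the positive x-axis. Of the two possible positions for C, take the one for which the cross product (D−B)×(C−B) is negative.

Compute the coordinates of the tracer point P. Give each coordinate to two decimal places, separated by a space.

A=(0,0), D=(6.00,0)
B = A + 1.00·(cos354°, sin354°) = (0.9945, -0.1045)
|BD| = 5.0066
circle(B,8.00) ∩ circle(D,8.00): a=2.5033, h=7.5983
  candidates: C₊=(3.3386,7.5443) cross=38.041; C₋=(3.6559,-7.6489) cross=-38.041
  mode - wants cross < 0 → take C=(3.6559,-7.6489) (cross=-38.041)
ex = (C−B)/|BC| = (0.3327,-0.9430); ey = (0.9430,0.3327)
P = B + -3.25·ex + -0.76·ey = (-0.8034,2.7075)

-0.80 2.71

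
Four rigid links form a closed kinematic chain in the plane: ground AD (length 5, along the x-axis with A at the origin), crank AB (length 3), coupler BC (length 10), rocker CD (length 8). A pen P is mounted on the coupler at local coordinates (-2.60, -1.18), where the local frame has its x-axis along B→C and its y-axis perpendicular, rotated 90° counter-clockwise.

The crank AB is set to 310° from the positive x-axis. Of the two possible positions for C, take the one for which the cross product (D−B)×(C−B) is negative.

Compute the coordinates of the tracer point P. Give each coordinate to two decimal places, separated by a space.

A=(0,0), D=(5.00,0)
B = A + 3.00·(cos310°, sin310°) = (1.9284, -2.2981)
|BD| = 3.8362
circle(B,10.00) ∩ circle(D,8.00): a=6.6102, h=7.5036
  candidates: C₊=(2.7260,7.6700) cross=28.785; C₋=(11.7164,-4.3463) cross=-28.785
  mode - wants cross < 0 → take C=(11.7164,-4.3463) (cross=-28.785)
ex = (C−B)/|BC| = (0.9788,-0.2048); ey = (0.2048,0.9788)
P = B + -2.60·ex + -1.18·ey = (-0.8582,-2.9206)

-0.86 -2.92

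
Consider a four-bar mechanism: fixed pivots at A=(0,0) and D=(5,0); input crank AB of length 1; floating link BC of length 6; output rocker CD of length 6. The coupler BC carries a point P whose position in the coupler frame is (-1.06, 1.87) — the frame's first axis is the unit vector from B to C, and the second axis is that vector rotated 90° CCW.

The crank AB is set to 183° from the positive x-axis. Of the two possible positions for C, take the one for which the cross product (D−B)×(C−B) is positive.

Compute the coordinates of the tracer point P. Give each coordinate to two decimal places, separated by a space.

A=(0,0), D=(5.00,0)
B = A + 1.00·(cos183°, sin183°) = (-0.9986, -0.0523)
|BD| = 5.9989
circle(B,6.00) ∩ circle(D,6.00): a=2.9994, h=5.1965
  candidates: C₊=(1.9553,5.1701) cross=31.173; C₋=(2.0460,-5.2225) cross=-31.173
  mode + wants cross > 0 → take C=(1.9553,5.1701) (cross=31.173)
ex = (C−B)/|BC| = (0.4923,0.8704); ey = (-0.8704,0.4923)
P = B + -1.06·ex + 1.87·ey = (-3.1482,-0.0543)

-3.15 -0.05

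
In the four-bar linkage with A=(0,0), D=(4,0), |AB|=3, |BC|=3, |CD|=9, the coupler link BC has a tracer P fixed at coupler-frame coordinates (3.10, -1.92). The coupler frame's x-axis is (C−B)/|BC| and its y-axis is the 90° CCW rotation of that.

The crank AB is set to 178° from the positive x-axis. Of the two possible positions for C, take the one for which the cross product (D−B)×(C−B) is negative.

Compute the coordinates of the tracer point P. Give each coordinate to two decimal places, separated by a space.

A=(0,0), D=(4.00,0)
B = A + 3.00·(cos178°, sin178°) = (-2.9982, 0.1047)
|BD| = 6.9990
circle(B,3.00) ∩ circle(D,9.00): a=-1.6441, h=2.5093
  candidates: C₊=(-4.6046,2.6384) cross=17.563; C₋=(-4.6797,-2.3798) cross=-17.563
  mode - wants cross < 0 → take C=(-4.6797,-2.3798) (cross=-17.563)
ex = (C−B)/|BC| = (-0.5605,-0.8282); ey = (0.8282,-0.5605)
P = B + 3.10·ex + -1.92·ey = (-6.3258,-1.3864)

-6.33 -1.39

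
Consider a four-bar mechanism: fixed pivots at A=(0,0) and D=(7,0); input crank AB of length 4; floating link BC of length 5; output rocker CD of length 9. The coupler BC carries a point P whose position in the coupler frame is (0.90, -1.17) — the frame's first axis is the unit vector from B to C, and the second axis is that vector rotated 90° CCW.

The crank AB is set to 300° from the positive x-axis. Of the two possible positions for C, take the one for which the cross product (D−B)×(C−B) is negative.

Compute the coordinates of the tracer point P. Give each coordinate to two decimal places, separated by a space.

1.13 -4.66

A=(0,0), D=(7.00,0)
B = A + 4.00·(cos300°, sin300°) = (2.0000, -3.4641)
|BD| = 6.0828
circle(B,5.00) ∩ circle(D,9.00): a=-1.5618, h=4.7498
  candidates: C₊=(-1.9888,-0.4492) cross=28.892; C₋=(3.4212,-8.2579) cross=-28.892
  mode - wants cross < 0 → take C=(3.4212,-8.2579) (cross=-28.892)
ex = (C−B)/|BC| = (0.2842,-0.9588); ey = (0.9588,0.2842)
P = B + 0.90·ex + -1.17·ey = (1.1341,-4.6595)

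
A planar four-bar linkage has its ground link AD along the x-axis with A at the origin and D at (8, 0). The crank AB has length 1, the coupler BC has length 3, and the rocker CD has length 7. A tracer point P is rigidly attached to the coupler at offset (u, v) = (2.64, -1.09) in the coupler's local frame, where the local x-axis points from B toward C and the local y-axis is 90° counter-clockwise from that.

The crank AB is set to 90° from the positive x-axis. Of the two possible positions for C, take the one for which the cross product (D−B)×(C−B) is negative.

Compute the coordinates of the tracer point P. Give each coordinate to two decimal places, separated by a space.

A=(0,0), D=(8.00,0)
B = A + 1.00·(cos90°, sin90°) = (0.0000, 1.0000)
|BD| = 8.0623
circle(B,3.00) ∩ circle(D,7.00): a=1.5504, h=2.5683
  candidates: C₊=(1.8570,3.3562) cross=20.706; C₋=(1.2199,-1.7408) cross=-20.706
  mode - wants cross < 0 → take C=(1.2199,-1.7408) (cross=-20.706)
ex = (C−B)/|BC| = (0.4066,-0.9136); ey = (0.9136,0.4066)
P = B + 2.64·ex + -1.09·ey = (0.0777,-1.8551)

0.08 -1.86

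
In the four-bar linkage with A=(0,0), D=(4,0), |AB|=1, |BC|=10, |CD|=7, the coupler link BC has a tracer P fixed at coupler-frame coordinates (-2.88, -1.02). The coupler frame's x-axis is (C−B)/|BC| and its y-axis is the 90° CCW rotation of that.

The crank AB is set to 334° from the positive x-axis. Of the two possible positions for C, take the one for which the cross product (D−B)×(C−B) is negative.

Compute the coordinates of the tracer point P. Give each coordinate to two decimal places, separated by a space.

-2.07 -1.16

A=(0,0), D=(4.00,0)
B = A + 1.00·(cos334°, sin334°) = (0.8988, -0.4384)
|BD| = 3.1320
circle(B,10.00) ∩ circle(D,7.00): a=9.7077, h=2.4002
  candidates: C₊=(10.1750,3.2969) cross=7.517; C₋=(10.8469,-1.4562) cross=-7.517
  mode - wants cross < 0 → take C=(10.8469,-1.4562) (cross=-7.517)
ex = (C−B)/|BC| = (0.9948,-0.1018); ey = (0.1018,0.9948)
P = B + -2.88·ex + -1.02·ey = (-2.0701,-1.1599)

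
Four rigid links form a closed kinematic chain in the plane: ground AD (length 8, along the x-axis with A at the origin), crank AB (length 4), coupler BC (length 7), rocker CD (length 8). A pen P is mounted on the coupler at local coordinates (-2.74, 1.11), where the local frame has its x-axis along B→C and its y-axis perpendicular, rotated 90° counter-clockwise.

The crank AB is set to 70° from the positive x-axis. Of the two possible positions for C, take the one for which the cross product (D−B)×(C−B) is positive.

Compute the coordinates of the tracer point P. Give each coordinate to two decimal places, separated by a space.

-1.49 3.01

A=(0,0), D=(8.00,0)
B = A + 4.00·(cos70°, sin70°) = (1.3681, 3.7588)
|BD| = 7.6230
circle(B,7.00) ∩ circle(D,8.00): a=2.8277, h=6.4035
  candidates: C₊=(6.9855,7.9354) cross=48.814; C₋=(0.6707,-3.2064) cross=-48.814
  mode + wants cross > 0 → take C=(6.9855,7.9354) (cross=48.814)
ex = (C−B)/|BC| = (0.8025,0.5967); ey = (-0.5967,0.8025)
P = B + -2.74·ex + 1.11·ey = (-1.4930,3.0147)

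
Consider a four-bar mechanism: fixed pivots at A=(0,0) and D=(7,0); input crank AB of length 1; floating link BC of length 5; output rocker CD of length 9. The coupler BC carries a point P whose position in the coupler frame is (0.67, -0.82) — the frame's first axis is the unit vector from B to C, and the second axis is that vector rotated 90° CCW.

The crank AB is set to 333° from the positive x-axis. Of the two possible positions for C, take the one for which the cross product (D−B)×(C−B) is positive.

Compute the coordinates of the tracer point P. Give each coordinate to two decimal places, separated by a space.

1.40 0.47

A=(0,0), D=(7.00,0)
B = A + 1.00·(cos333°, sin333°) = (0.8910, -0.4540)
|BD| = 6.1258
circle(B,5.00) ∩ circle(D,9.00): a=-1.5079, h=4.7672
  candidates: C₊=(-0.9660,4.1884) cross=29.203; C₋=(-0.2594,-5.3198) cross=-29.203
  mode + wants cross > 0 → take C=(-0.9660,4.1884) (cross=29.203)
ex = (C−B)/|BC| = (-0.3714,0.9285); ey = (-0.9285,-0.3714)
P = B + 0.67·ex + -0.82·ey = (1.4035,0.4726)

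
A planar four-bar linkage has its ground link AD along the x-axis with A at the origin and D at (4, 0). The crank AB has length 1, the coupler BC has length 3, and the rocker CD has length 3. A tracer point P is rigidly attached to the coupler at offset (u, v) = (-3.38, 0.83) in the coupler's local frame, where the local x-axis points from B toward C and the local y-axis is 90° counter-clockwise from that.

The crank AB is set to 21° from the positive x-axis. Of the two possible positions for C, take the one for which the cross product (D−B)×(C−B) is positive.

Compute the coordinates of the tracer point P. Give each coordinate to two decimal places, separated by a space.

A=(0,0), D=(4.00,0)
B = A + 1.00·(cos21°, sin21°) = (0.9336, 0.3584)
|BD| = 3.0873
circle(B,3.00) ∩ circle(D,3.00): a=1.5436, h=2.5724
  candidates: C₊=(2.7654,2.7342) cross=7.942; C₋=(2.1682,-2.3758) cross=-7.942
  mode + wants cross > 0 → take C=(2.7654,2.7342) (cross=7.942)
ex = (C−B)/|BC| = (0.6106,0.7919); ey = (-0.7919,0.6106)
P = B + -3.38·ex + 0.83·ey = (-1.7876,-1.8116)

-1.79 -1.81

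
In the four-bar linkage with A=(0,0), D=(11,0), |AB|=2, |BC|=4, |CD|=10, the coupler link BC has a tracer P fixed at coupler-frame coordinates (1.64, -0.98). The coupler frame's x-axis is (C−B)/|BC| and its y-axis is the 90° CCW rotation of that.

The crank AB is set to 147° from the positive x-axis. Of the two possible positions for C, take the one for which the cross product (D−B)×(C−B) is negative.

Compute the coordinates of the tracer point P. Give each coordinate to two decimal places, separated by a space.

A=(0,0), D=(11.00,0)
B = A + 2.00·(cos147°, sin147°) = (-1.6773, 1.0893)
|BD| = 12.7241
circle(B,4.00) ∩ circle(D,10.00): a=3.0612, h=2.5747
  candidates: C₊=(1.5930,3.3925) cross=32.761; C₋=(1.1522,-1.7380) cross=-32.761
  mode - wants cross < 0 → take C=(1.1522,-1.7380) (cross=-32.761)
ex = (C−B)/|BC| = (0.7074,-0.7068); ey = (0.7068,0.7074)
P = B + 1.64·ex + -0.98·ey = (-1.2099,-0.7632)

-1.21 -0.76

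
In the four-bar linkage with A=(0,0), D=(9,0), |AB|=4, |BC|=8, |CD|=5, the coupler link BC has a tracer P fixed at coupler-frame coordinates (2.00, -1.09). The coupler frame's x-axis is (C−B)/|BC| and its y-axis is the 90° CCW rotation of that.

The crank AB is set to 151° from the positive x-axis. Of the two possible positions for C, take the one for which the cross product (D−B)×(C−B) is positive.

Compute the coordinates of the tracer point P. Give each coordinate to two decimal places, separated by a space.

A=(0,0), D=(9.00,0)
B = A + 4.00·(cos151°, sin151°) = (-3.4985, 1.9392)
|BD| = 12.6480
circle(B,8.00) ∩ circle(D,5.00): a=7.8658, h=1.4594
  candidates: C₊=(4.4980,2.1754) cross=18.459; C₋=(4.0505,-0.7089) cross=-18.459
  mode + wants cross > 0 → take C=(4.4980,2.1754) (cross=18.459)
ex = (C−B)/|BC| = (0.9996,0.0295); ey = (-0.0295,0.9996)
P = B + 2.00·ex + -1.09·ey = (-1.4672,0.9088)

-1.47 0.91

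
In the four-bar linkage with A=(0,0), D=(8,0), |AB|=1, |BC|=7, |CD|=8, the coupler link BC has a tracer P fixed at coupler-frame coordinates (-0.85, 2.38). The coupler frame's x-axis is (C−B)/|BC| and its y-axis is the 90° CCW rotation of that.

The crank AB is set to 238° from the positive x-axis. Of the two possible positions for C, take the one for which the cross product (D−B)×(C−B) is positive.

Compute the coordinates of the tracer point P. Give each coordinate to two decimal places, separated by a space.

-3.05 -0.68

A=(0,0), D=(8.00,0)
B = A + 1.00·(cos238°, sin238°) = (-0.5299, -0.8480)
|BD| = 8.5720
circle(B,7.00) ∩ circle(D,8.00): a=3.4110, h=6.1127
  candidates: C₊=(2.2596,5.5721) cross=52.398; C₋=(3.4691,-6.5933) cross=-52.398
  mode + wants cross > 0 → take C=(2.2596,5.5721) (cross=52.398)
ex = (C−B)/|BC| = (0.3985,0.9172); ey = (-0.9172,0.3985)
P = B + -0.85·ex + 2.38·ey = (-3.0515,-0.6792)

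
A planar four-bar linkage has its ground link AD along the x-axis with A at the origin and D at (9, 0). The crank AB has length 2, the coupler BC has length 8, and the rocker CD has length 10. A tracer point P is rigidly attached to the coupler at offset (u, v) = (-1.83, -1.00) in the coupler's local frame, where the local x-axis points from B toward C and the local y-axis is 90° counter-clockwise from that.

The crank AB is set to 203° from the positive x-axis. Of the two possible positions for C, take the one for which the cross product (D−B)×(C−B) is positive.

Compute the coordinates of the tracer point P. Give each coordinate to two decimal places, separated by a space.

A=(0,0), D=(9.00,0)
B = A + 2.00·(cos203°, sin203°) = (-1.8410, -0.7815)
|BD| = 10.8691
circle(B,8.00) ∩ circle(D,10.00): a=3.7785, h=7.0514
  candidates: C₊=(1.4207,6.5234) cross=76.643; C₋=(2.4347,-7.5430) cross=-76.643
  mode + wants cross > 0 → take C=(1.4207,6.5234) (cross=76.643)
ex = (C−B)/|BC| = (0.4077,0.9131); ey = (-0.9131,0.4077)
P = B + -1.83·ex + -1.00·ey = (-1.6740,-2.8602)

-1.67 -2.86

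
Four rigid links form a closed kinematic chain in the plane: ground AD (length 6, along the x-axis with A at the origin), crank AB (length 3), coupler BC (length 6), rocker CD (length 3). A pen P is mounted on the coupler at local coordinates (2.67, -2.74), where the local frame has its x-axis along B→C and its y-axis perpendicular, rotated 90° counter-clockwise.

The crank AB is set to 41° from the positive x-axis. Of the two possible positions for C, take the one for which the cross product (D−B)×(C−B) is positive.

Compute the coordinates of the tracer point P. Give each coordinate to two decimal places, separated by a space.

A=(0,0), D=(6.00,0)
B = A + 3.00·(cos41°, sin41°) = (2.2641, 1.9682)
|BD| = 4.2226
circle(B,6.00) ∩ circle(D,3.00): a=5.3084, h=2.7966
  candidates: C₊=(8.2641,1.9682) cross=11.809; C₋=(5.6571,-2.9803) cross=-11.809
  mode + wants cross > 0 → take C=(8.2641,1.9682) (cross=11.809)
ex = (C−B)/|BC| = (1.0000,0.0000); ey = (-0.0000,1.0000)
P = B + 2.67·ex + -2.74·ey = (4.9341,-0.7718)

4.93 -0.77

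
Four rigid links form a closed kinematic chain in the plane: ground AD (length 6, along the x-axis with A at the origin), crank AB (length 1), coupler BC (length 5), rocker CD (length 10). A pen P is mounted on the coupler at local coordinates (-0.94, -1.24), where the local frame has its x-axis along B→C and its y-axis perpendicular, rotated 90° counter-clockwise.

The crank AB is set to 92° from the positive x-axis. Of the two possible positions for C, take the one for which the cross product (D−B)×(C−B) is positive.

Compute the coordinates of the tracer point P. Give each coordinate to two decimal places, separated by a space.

1.50 0.77

A=(0,0), D=(6.00,0)
B = A + 1.00·(cos92°, sin92°) = (-0.0349, 0.9994)
|BD| = 6.1171
circle(B,5.00) ∩ circle(D,10.00): a=-3.0718, h=3.9451
  candidates: C₊=(-2.4209,5.3934) cross=24.133; C₋=(-3.7100,-2.3909) cross=-24.133
  mode + wants cross > 0 → take C=(-2.4209,5.3934) (cross=24.133)
ex = (C−B)/|BC| = (-0.4772,0.8788); ey = (-0.8788,-0.4772)
P = B + -0.94·ex + -1.24·ey = (1.5034,0.7651)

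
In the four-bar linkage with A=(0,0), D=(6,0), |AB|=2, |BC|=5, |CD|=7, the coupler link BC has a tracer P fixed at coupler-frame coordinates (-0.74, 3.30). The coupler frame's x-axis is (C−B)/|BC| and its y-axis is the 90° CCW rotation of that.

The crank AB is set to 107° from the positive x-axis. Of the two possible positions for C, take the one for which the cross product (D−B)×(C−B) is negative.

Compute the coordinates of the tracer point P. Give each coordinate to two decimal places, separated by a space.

A=(0,0), D=(6.00,0)
B = A + 2.00·(cos107°, sin107°) = (-0.5847, 1.9126)
|BD| = 6.8569
circle(B,5.00) ∩ circle(D,7.00): a=1.6784, h=4.7099
  candidates: C₊=(2.3408,5.9674) cross=32.295; C₋=(-0.2867,-3.0785) cross=-32.295
  mode - wants cross < 0 → take C=(-0.2867,-3.0785) (cross=-32.295)
ex = (C−B)/|BC| = (0.0596,-0.9982); ey = (0.9982,0.0596)
P = B + -0.74·ex + 3.30·ey = (2.6653,2.8480)

2.67 2.85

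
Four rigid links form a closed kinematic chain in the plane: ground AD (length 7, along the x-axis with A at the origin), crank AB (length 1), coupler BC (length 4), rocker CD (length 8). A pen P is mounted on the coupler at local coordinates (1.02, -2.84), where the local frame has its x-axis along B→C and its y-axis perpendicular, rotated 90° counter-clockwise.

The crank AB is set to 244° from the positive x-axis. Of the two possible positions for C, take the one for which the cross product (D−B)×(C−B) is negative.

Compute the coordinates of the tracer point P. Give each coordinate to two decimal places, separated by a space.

A=(0,0), D=(7.00,0)
B = A + 1.00·(cos244°, sin244°) = (-0.4384, -0.8988)
|BD| = 7.4925
circle(B,4.00) ∩ circle(D,8.00): a=0.5430, h=3.9630
  candidates: C₊=(-0.3747,3.1007) cross=29.692; C₋=(0.5761,-4.7680) cross=-29.692
  mode - wants cross < 0 → take C=(0.5761,-4.7680) (cross=-29.692)
ex = (C−B)/|BC| = (0.2536,-0.9673); ey = (0.9673,0.2536)
P = B + 1.02·ex + -2.84·ey = (-2.9268,-2.6057)

-2.93 -2.61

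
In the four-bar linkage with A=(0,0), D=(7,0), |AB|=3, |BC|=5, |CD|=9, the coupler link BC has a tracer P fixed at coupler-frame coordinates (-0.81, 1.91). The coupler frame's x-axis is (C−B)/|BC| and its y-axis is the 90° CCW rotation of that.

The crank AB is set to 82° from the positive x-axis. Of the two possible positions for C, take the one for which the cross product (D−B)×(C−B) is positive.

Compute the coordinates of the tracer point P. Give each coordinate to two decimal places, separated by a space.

A=(0,0), D=(7.00,0)
B = A + 3.00·(cos82°, sin82°) = (0.4175, 2.9708)
|BD| = 7.2218
circle(B,5.00) ∩ circle(D,9.00): a=-0.2662, h=4.9929
  candidates: C₊=(2.2288,7.6312) cross=36.058; C₋=(-1.8790,-1.4706) cross=-36.058
  mode + wants cross > 0 → take C=(2.2288,7.6312) (cross=36.058)
ex = (C−B)/|BC| = (0.3622,0.9321); ey = (-0.9321,0.3622)
P = B + -0.81·ex + 1.91·ey = (-1.6562,2.9077)

-1.66 2.91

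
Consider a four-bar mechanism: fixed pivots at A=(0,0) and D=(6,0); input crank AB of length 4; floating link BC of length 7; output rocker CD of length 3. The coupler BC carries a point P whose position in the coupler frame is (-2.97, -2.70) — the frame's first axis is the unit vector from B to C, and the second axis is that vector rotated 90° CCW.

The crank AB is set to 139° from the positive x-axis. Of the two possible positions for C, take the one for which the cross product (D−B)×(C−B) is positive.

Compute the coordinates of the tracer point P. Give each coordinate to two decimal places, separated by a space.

-6.14 0.11

A=(0,0), D=(6.00,0)
B = A + 4.00·(cos139°, sin139°) = (-3.0188, 2.6242)
|BD| = 9.3929
circle(B,7.00) ∩ circle(D,3.00): a=6.8257, h=1.5523
  candidates: C₊=(3.9688,2.2077) cross=14.581; C₋=(3.1014,-0.7733) cross=-14.581
  mode + wants cross > 0 → take C=(3.9688,2.2077) (cross=14.581)
ex = (C−B)/|BC| = (0.9982,-0.0595); ey = (0.0595,0.9982)
P = B + -2.97·ex + -2.70·ey = (-6.1442,0.1057)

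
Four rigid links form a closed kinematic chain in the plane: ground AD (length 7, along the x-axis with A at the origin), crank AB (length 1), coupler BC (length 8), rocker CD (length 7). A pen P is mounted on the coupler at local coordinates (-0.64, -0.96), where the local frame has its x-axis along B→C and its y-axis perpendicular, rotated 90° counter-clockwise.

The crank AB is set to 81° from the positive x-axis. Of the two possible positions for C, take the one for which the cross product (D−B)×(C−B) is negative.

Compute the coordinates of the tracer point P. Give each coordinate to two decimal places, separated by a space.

-0.99 1.13

A=(0,0), D=(7.00,0)
B = A + 1.00·(cos81°, sin81°) = (0.1564, 0.9877)
|BD| = 6.9145
circle(B,8.00) ∩ circle(D,7.00): a=4.5419, h=6.5857
  candidates: C₊=(5.5925,6.8570) cross=45.536; C₋=(3.7111,-6.1792) cross=-45.536
  mode - wants cross < 0 → take C=(3.7111,-6.1792) (cross=-45.536)
ex = (C−B)/|BC| = (0.4443,-0.8959); ey = (0.8959,0.4443)
P = B + -0.64·ex + -0.96·ey = (-0.9880,1.1345)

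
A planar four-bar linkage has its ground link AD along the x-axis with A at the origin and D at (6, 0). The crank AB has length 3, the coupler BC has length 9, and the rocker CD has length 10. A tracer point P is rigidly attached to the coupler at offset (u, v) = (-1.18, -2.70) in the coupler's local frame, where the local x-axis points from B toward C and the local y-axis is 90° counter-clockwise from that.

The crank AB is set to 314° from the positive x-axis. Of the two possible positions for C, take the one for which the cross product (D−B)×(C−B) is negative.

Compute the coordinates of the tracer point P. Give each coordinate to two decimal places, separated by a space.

A=(0,0), D=(6.00,0)
B = A + 3.00·(cos314°, sin314°) = (2.0840, -2.1580)
|BD| = 4.4713
circle(B,9.00) ∩ circle(D,10.00): a=0.1110, h=8.9993
  candidates: C₊=(-2.1623,5.7773) cross=40.238; C₋=(6.5246,-9.9862) cross=-40.238
  mode - wants cross < 0 → take C=(6.5246,-9.9862) (cross=-40.238)
ex = (C−B)/|BC| = (0.4934,-0.8698); ey = (0.8698,0.4934)
P = B + -1.18·ex + -2.70·ey = (-0.8467,-2.4638)

-0.85 -2.46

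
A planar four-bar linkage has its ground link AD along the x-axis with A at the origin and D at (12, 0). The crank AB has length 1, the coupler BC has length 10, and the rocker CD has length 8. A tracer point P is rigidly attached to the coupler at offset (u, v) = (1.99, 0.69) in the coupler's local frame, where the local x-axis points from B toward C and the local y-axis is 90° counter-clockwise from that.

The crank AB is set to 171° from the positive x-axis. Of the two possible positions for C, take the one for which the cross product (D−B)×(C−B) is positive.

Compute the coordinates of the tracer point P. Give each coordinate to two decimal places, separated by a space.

A=(0,0), D=(12.00,0)
B = A + 1.00·(cos171°, sin171°) = (-0.9877, 0.1564)
|BD| = 12.9886
circle(B,10.00) ∩ circle(D,8.00): a=7.8801, h=6.1566
  candidates: C₊=(6.9660,6.2176) cross=79.965; C₋=(6.8177,-6.0946) cross=-79.965
  mode + wants cross > 0 → take C=(6.9660,6.2176) (cross=79.965)
ex = (C−B)/|BC| = (0.7954,0.6061); ey = (-0.6061,0.7954)
P = B + 1.99·ex + 0.69·ey = (0.1769,1.9114)

0.18 1.91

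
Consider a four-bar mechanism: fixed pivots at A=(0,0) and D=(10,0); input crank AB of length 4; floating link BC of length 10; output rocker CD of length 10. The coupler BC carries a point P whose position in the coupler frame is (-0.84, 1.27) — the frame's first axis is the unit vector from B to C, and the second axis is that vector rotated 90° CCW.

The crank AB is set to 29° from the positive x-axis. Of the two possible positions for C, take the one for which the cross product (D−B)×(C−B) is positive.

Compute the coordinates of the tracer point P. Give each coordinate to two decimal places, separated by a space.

A=(0,0), D=(10.00,0)
B = A + 4.00·(cos29°, sin29°) = (3.4985, 1.9392)
|BD| = 6.7846
circle(B,10.00) ∩ circle(D,10.00): a=3.3923, h=9.4070
  candidates: C₊=(9.4381,9.9842) cross=63.823; C₋=(4.0604,-8.0450) cross=-63.823
  mode + wants cross > 0 → take C=(9.4381,9.9842) (cross=63.823)
ex = (C−B)/|BC| = (0.5940,0.8045); ey = (-0.8045,0.5940)
P = B + -0.84·ex + 1.27·ey = (1.9778,2.0178)

1.98 2.02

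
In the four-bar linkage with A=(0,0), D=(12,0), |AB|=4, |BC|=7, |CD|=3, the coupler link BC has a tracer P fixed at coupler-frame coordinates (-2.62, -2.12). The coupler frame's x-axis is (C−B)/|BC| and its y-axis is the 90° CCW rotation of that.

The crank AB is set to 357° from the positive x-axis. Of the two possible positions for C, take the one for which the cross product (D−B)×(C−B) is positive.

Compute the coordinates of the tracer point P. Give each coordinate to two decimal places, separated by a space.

2.42 -3.19

A=(0,0), D=(12.00,0)
B = A + 4.00·(cos357°, sin357°) = (3.9945, -0.2093)
|BD| = 8.0082
circle(B,7.00) ∩ circle(D,3.00): a=6.5015, h=2.5942
  candidates: C₊=(10.4260,2.5539) cross=20.775; C₋=(10.5617,-2.6327) cross=-20.775
  mode + wants cross > 0 → take C=(10.4260,2.5539) (cross=20.775)
ex = (C−B)/|BC| = (0.9188,0.3948); ey = (-0.3948,0.9188)
P = B + -2.62·ex + -2.12·ey = (2.4242,-3.1914)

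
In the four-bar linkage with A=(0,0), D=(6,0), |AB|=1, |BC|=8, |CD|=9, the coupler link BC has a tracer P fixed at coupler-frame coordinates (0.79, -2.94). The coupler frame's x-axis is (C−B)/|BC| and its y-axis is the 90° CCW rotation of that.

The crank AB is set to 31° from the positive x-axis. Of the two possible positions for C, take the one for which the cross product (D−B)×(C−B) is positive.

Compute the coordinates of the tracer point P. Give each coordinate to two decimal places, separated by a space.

A=(0,0), D=(6.00,0)
B = A + 1.00·(cos31°, sin31°) = (0.8572, 0.5150)
|BD| = 5.1686
circle(B,8.00) ∩ circle(D,9.00): a=0.9397, h=7.9446
  candidates: C₊=(2.5839,8.3265) cross=41.062; C₋=(1.0005,-7.4837) cross=-41.062
  mode + wants cross > 0 → take C=(2.5839,8.3265) (cross=41.062)
ex = (C−B)/|BC| = (0.2158,0.9764); ey = (-0.9764,0.2158)
P = B + 0.79·ex + -2.94·ey = (3.8984,0.6519)

3.90 0.65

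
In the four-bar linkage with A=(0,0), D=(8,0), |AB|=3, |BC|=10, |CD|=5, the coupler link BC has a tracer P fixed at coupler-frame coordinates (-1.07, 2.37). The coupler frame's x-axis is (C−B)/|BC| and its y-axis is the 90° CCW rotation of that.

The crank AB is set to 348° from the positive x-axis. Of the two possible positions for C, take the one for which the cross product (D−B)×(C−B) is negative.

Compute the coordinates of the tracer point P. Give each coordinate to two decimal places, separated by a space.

1.91 1.77

A=(0,0), D=(8.00,0)
B = A + 3.00·(cos348°, sin348°) = (2.9344, -0.6237)
|BD| = 5.1038
circle(B,10.00) ∩ circle(D,5.00): a=9.8994, h=1.4152
  candidates: C₊=(12.5866,1.9907) cross=7.223; C₋=(12.9325,-0.8185) cross=-7.223
  mode - wants cross < 0 → take C=(12.9325,-0.8185) (cross=-7.223)
ex = (C−B)/|BC| = (0.9998,-0.0195); ey = (0.0195,0.9998)
P = B + -1.07·ex + 2.37·ey = (1.9108,1.7667)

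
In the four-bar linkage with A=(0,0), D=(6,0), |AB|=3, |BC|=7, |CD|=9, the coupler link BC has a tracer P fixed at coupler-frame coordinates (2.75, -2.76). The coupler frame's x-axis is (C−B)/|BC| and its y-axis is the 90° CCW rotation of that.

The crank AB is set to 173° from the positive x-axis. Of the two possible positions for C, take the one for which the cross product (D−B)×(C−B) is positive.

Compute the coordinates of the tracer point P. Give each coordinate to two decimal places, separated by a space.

A=(0,0), D=(6.00,0)
B = A + 3.00·(cos173°, sin173°) = (-2.9776, 0.3656)
|BD| = 8.9851
circle(B,7.00) ∩ circle(D,9.00): a=2.7118, h=6.4534
  candidates: C₊=(-0.0055,6.7033) cross=57.984; C₋=(-0.5307,-6.1928) cross=-57.984
  mode + wants cross > 0 → take C=(-0.0055,6.7033) (cross=57.984)
ex = (C−B)/|BC| = (0.4246,0.9054); ey = (-0.9054,0.4246)
P = B + 2.75·ex + -2.76·ey = (0.6889,1.6835)

0.69 1.68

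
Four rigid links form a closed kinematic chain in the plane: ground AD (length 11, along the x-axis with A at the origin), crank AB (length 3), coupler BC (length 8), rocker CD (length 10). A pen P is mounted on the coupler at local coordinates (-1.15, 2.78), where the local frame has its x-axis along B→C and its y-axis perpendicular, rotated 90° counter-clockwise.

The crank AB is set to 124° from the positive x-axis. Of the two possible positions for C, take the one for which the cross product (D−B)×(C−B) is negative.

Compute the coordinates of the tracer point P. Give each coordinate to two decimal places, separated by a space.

0.23 4.81

A=(0,0), D=(11.00,0)
B = A + 3.00·(cos124°, sin124°) = (-1.6776, 2.4871)
|BD| = 12.9192
circle(B,8.00) ∩ circle(D,10.00): a=5.0663, h=6.1913
  candidates: C₊=(4.4859,7.5873) cross=79.987; C₋=(2.1021,-4.5637) cross=-79.987
  mode - wants cross < 0 → take C=(2.1021,-4.5637) (cross=-79.987)
ex = (C−B)/|BC| = (0.4725,-0.8814); ey = (0.8814,0.4725)
P = B + -1.15·ex + 2.78·ey = (0.2293,4.8141)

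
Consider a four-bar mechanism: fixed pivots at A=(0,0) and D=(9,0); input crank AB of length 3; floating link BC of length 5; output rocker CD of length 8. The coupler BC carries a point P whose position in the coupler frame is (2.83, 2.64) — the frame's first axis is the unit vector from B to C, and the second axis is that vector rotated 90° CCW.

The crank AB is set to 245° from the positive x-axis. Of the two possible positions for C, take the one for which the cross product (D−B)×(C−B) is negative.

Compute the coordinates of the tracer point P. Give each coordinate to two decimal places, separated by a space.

A=(0,0), D=(9.00,0)
B = A + 3.00·(cos245°, sin245°) = (-1.2679, -2.7189)
|BD| = 10.6217
circle(B,5.00) ∩ circle(D,8.00): a=3.4750, h=3.5950
  candidates: C₊=(1.1711,1.6459) cross=38.186; C₋=(3.0116,-5.3047) cross=-38.186
  mode - wants cross < 0 → take C=(3.0116,-5.3047) (cross=-38.186)
ex = (C−B)/|BC| = (0.8559,-0.5171); ey = (0.5171,0.8559)
P = B + 2.83·ex + 2.64·ey = (2.5196,-1.9229)

2.52 -1.92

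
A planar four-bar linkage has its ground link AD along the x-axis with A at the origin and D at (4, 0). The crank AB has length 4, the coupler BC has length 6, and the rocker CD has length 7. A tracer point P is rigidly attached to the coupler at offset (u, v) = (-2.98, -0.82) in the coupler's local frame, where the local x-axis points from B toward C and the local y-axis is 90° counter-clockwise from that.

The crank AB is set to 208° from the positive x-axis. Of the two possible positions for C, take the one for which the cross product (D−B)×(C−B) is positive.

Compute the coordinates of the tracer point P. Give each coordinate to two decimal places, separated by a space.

A=(0,0), D=(4.00,0)
B = A + 4.00·(cos208°, sin208°) = (-3.5318, -1.8779)
|BD| = 7.7624
circle(B,6.00) ∩ circle(D,7.00): a=3.0438, h=5.1706
  candidates: C₊=(-1.8293,3.8755) cross=40.136; C₋=(0.6725,-6.1585) cross=-40.136
  mode + wants cross > 0 → take C=(-1.8293,3.8755) (cross=40.136)
ex = (C−B)/|BC| = (0.2838,0.9589); ey = (-0.9589,0.2838)
P = B + -2.98·ex + -0.82·ey = (-3.5911,-4.9681)

-3.59 -4.97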